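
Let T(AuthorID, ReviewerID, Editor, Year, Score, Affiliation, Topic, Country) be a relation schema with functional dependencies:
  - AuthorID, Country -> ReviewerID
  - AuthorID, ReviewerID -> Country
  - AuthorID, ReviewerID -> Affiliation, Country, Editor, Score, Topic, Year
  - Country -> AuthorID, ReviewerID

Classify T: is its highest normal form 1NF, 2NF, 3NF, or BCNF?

Candidate keys: {AuthorID, ReviewerID}, {Country}. Prime attributes: {AuthorID, Country, ReviewerID}.
Each dependency's left side is a superkey — BCNF holds.

BCNF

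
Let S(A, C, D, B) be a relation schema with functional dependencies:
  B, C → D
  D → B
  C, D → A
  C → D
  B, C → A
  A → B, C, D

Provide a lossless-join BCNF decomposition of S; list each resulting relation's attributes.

{A, C, D}; {B, D}

Candidate keys of the original relation: {A}, {C}.
Within {A, B, C, D}: {D}⁺ ∩ {A, B, C, D} = {B, D}, not the whole set, so D → B violates BCNF; decompose into {B, D} and {A, C, D}.
{B, D}: every determinant is a superkey — BCNF.
{A, C, D}: every determinant is a superkey — BCNF.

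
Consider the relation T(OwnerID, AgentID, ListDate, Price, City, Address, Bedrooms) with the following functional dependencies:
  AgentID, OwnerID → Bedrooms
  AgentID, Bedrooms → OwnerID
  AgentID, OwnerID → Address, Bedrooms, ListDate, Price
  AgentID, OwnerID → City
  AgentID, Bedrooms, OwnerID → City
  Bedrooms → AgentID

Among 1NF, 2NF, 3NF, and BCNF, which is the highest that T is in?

BCNF

Candidate keys: {AgentID, OwnerID}, {Bedrooms}. Prime attributes: {AgentID, Bedrooms, OwnerID}.
Each dependency's left side is a superkey — BCNF holds.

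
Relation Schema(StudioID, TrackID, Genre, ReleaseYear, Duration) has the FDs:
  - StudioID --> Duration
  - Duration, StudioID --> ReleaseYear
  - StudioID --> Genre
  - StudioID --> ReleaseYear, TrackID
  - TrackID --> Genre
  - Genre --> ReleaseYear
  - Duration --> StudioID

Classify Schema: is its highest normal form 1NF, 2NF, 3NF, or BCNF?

Candidate keys: {Duration}, {StudioID}. Prime attributes: {Duration, StudioID}.
TrackID --> Genre breaks BCNF: {TrackID}⁺ = {Genre, ReleaseYear, TrackID}, so {TrackID} is not a superkey.
TrackID --> Genre determines the non-prime attribute {Genre} from a non-superkey — 3NF is violated.
With only single-attribute keys there can be no partial dependency, so 2NF holds.

2NF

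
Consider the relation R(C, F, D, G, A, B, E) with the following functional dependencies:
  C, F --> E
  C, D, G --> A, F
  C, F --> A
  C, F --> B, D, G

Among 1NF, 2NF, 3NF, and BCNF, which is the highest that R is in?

Candidate keys: {C, D, G}, {C, F}. Prime attributes: {C, D, F, G}.
The left-hand side of every FD is a superkey, so BCNF is satisfied.

BCNF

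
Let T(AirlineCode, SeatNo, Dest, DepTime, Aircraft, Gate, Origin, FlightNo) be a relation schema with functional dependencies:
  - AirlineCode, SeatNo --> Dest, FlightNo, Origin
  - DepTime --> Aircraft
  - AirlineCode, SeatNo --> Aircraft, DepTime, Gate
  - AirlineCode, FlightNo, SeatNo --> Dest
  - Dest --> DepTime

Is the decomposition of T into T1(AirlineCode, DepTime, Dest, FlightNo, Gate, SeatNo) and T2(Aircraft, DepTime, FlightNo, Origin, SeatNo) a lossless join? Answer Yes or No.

No

T1 ∩ T2 = {DepTime, FlightNo, SeatNo}; its closure under F is {Aircraft, DepTime, FlightNo, SeatNo}.
Neither T1 nor T2 is contained in that closure, so the decomposition is lossy.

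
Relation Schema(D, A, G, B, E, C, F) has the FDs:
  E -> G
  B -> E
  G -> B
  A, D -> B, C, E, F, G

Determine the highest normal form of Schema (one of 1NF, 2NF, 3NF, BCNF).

2NF

Candidate key: {A, D}. Prime attributes: {A, D}.
For E -> G we have {E}⁺ = {B, E, G}; {E} is not a superkey, so BCNF fails.
Because {G} is non-prime and the left side of E -> G is not a superkey, the relation is not in 3NF.
No non-prime attribute depends on a proper subset of any candidate key, so 2NF holds.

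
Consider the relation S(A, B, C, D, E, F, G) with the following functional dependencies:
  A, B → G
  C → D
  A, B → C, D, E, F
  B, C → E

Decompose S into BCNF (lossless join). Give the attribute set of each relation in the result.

Candidate key of the original relation: {A, B}.
{A, B, C, D, E, F, G}: {C} determines {C, D} here but is not a superkey — split on C → D, giving {C, D} and {A, B, C, E, F, G}.
{C, D} is in BCNF.
{A, B, C, E, F, G}: {B, C} determines {B, C, E} here but is not a superkey — split on B, C → E, giving {B, C, E} and {A, B, C, F, G}.
{B, C, E} is in BCNF.
{A, B, C, F, G} is in BCNF.

{A, B, C, F, G}; {B, C, E}; {C, D}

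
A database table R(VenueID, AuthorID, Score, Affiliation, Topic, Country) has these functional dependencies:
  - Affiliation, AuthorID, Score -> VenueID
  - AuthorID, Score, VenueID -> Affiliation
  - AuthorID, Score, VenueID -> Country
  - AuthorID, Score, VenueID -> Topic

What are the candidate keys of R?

No FD produces {AuthorID, Score}, so they must be in every candidate key.
{Affiliation, AuthorID, Score}⁺ = {Affiliation, AuthorID, Country, Score, Topic, VenueID} — all of the relation — so {Affiliation, AuthorID, Score} is a candidate key.
{AuthorID, Score, VenueID}⁺ = {Affiliation, AuthorID, Country, Score, Topic, VenueID} — all of the relation — so {AuthorID, Score, VenueID} is a candidate key.
No proper subset of any of these is a key, and no other minimal superkey exists.

{Affiliation, AuthorID, Score}, {AuthorID, Score, VenueID}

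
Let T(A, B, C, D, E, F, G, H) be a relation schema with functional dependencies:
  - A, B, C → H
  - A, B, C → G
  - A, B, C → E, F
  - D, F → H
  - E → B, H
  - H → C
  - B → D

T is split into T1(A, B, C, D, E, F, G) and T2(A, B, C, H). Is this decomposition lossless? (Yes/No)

The shared attributes are {A, B, C} and {A, B, C}⁺ = {A, B, C, D, E, F, G, H}.
This includes all of T1, so the common attributes are a superkey of T1 — the join is lossless.

Yes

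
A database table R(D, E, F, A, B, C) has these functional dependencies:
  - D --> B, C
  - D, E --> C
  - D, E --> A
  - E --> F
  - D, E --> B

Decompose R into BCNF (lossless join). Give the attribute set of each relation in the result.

Candidate key of the original relation: {D, E}.
Within {A, B, C, D, E, F}: {D}⁺ ∩ {A, B, C, D, E, F} = {B, C, D}, not the whole set, so D --> B, C violates BCNF; decompose into {B, C, D} and {A, D, E, F}.
{B, C, D} has no BCNF violation.
Within {A, D, E, F}: {E}⁺ ∩ {A, D, E, F} = {E, F}, not the whole set, so E --> F violates BCNF; decompose into {E, F} and {A, D, E}.
{E, F} has no BCNF violation.
{A, D, E} has no BCNF violation.

{A, D, E}; {B, C, D}; {E, F}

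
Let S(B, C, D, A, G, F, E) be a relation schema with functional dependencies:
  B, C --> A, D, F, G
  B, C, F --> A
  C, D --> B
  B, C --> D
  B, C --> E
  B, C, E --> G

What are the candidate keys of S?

{B, C}, {C, D}

Attributes never on any right-hand side: {C} — every candidate key must contain it.
{B, C} is a candidate key since {B, C}⁺ = {A, B, C, D, E, F, G} covers every attribute.
{C, D} is a candidate key since {C, D}⁺ = {A, B, C, D, E, F, G} covers every attribute.
No proper subset of any of these is a key, and no other minimal superkey exists.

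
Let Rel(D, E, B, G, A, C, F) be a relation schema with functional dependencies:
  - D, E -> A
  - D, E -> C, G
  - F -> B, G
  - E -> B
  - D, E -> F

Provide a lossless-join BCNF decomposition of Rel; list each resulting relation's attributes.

{A, C, D, E, F}; {B, F, G}

Candidate key of the original relation: {D, E}.
{A, B, C, D, E, F, G}: {F} determines {B, F, G} here but is not a superkey — split on F -> B, G, giving {B, F, G} and {A, C, D, E, F}.
{B, F, G} has no BCNF violation.
{A, C, D, E, F} has no BCNF violation.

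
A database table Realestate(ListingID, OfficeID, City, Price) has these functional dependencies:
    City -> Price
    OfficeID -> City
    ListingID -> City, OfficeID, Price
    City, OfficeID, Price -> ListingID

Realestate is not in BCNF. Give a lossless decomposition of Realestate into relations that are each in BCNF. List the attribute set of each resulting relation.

{City, ListingID, OfficeID}; {City, Price}

Candidate keys of the original relation: {ListingID}, {OfficeID}.
{City, ListingID, OfficeID, Price}: {City} determines {City, Price} here but is not a superkey — split on City -> Price, giving {City, Price} and {City, ListingID, OfficeID}.
{City, Price} is in BCNF.
{City, ListingID, OfficeID} is in BCNF.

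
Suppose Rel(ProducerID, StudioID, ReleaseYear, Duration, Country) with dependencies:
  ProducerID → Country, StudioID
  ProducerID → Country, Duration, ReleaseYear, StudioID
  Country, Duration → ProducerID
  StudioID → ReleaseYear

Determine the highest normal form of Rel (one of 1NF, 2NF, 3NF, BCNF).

2NF

Candidate keys: {Country, Duration}, {ProducerID}. Prime attributes: {Country, Duration, ProducerID}.
StudioID → ReleaseYear: {StudioID}⁺ = {ReleaseYear, StudioID}, which is not all of the attributes, so the left side is not a superkey — BCNF is violated.
StudioID → ReleaseYear has non-prime {ReleaseYear} on the right and a non-superkey on the left, so 3NF fails.
No proper subset of a key has a non-prime attribute in its closure, so there is no partial dependency; 2NF holds.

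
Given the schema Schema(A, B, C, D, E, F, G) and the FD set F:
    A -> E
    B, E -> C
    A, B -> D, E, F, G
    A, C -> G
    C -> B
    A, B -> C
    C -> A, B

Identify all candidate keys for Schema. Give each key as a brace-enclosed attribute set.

{A, B}, {B, E}, {C}

{C}⁺ = {A, B, C, D, E, F, G}, which is every attribute, so {C} is a candidate key.
{A, B}⁺ = {A, B, C, D, E, F, G}, which is every attribute, so {A, B} is a candidate key.
{B, E}⁺ = {A, B, C, D, E, F, G}, which is every attribute, so {B, E} is a candidate key.
Any other superkey properly contains one of these, so there are no further candidate keys.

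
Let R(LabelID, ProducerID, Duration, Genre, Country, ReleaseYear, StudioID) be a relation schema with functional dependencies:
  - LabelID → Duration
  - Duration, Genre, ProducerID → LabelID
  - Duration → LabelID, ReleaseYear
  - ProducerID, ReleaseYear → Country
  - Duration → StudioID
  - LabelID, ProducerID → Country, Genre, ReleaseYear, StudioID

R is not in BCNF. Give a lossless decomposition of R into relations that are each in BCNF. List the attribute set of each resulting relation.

Candidate keys of the original relation: {Duration, ProducerID}, {LabelID, ProducerID}.
In {Country, Duration, Genre, LabelID, ProducerID, ReleaseYear, StudioID}, {LabelID} is not a superkey ({LabelID}⁺ restricted to this set is {Duration, LabelID, ReleaseYear, StudioID}), so split on LabelID → Duration, ReleaseYear, StudioID into {Duration, LabelID, ReleaseYear, StudioID} and {Country, Genre, LabelID, ProducerID}.
{Duration, LabelID, ReleaseYear, StudioID} is in BCNF.
{Country, Genre, LabelID, ProducerID} is in BCNF.

{Country, Genre, LabelID, ProducerID}; {Duration, LabelID, ReleaseYear, StudioID}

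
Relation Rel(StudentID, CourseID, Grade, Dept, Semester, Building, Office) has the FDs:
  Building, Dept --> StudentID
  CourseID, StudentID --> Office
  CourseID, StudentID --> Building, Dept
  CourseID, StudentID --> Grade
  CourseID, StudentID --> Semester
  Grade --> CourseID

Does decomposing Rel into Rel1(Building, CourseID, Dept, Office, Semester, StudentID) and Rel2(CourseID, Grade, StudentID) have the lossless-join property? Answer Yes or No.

Yes

Common attributes: {CourseID, StudentID}; their closure is {Building, CourseID, Dept, Grade, Office, Semester, StudentID}.
Since Rel1 ⊆ {Building, CourseID, Dept, Grade, Office, Semester, StudentID}, the intersection is a superkey of Rel1; the decomposition is lossless.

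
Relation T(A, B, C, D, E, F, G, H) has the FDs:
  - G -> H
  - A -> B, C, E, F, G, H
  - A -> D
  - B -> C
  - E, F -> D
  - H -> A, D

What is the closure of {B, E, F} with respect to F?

Start with {B, E, F}.
B -> C applies; add {C} → now {B, C, E, F}.
E, F -> D applies; add {D} → now {B, C, D, E, F}.
No further FD applies.

{B, C, D, E, F}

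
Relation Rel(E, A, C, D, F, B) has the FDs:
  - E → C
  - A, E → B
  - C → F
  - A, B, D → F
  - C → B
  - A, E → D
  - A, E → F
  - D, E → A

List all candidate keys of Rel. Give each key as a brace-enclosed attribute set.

{A, E}, {D, E}

Attributes never on any right-hand side: {E} — every candidate key must contain it.
Closure of {A, E} is {A, B, C, D, E, F}, the whole schema; {A, E} is a candidate key.
Closure of {D, E} is {A, B, C, D, E, F}, the whole schema; {D, E} is a candidate key.
No proper subset of any of these is a key, and no other minimal superkey exists.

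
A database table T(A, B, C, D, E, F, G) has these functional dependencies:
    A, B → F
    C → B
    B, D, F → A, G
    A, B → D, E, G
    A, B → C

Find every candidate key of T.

{A, B} is a candidate key since {A, B}⁺ = {A, B, C, D, E, F, G} covers every attribute.
{A, C} is a candidate key since {A, C}⁺ = {A, B, C, D, E, F, G} covers every attribute.
{B, D, F} is a candidate key since {B, D, F}⁺ = {A, B, C, D, E, F, G} covers every attribute.
{C, D, F} is a candidate key since {C, D, F}⁺ = {A, B, C, D, E, F, G} covers every attribute.
No proper subset of any of these is a key, and no other minimal superkey exists.

{A, B}, {A, C}, {B, D, F}, {C, D, F}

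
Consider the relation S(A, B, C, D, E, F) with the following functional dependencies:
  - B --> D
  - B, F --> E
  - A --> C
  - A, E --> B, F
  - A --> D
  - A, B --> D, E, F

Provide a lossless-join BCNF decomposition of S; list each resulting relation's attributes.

{A, B, F}; {A, C}; {B, D}; {B, E, F}

Candidate keys of the original relation: {A, B}, {A, E}.
In {A, B, C, D, E, F}, {B} is not a superkey ({B}⁺ restricted to this set is {B, D}), so split on B --> D into {B, D} and {A, B, C, E, F}.
{B, D}: every determinant is a superkey — BCNF.
In {A, B, C, E, F}, {B, F} is not a superkey ({B, F}⁺ restricted to this set is {B, E, F}), so split on B, F --> E into {B, E, F} and {A, B, C, F}.
{B, E, F}: every determinant is a superkey — BCNF.
In {A, B, C, F}, {A} is not a superkey ({A}⁺ restricted to this set is {A, C}), so split on A --> C into {A, C} and {A, B, F}.
{A, C}: every determinant is a superkey — BCNF.
{A, B, F}: every determinant is a superkey — BCNF.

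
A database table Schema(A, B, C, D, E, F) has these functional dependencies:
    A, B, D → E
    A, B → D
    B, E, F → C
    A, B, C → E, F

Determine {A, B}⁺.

Start with {A, B}.
A, B → D applies; add {D} → now {A, B, D}.
A, B, D → E applies; add {E} → now {A, B, D, E}.
No further FD applies.

{A, B, D, E}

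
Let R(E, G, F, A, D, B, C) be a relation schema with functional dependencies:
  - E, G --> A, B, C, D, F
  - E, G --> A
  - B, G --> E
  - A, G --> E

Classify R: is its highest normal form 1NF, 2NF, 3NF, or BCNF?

Candidate keys: {A, G}, {B, G}, {E, G}. Prime attributes: {A, B, E, G}.
Every FD has a superkey on the left, so the relation is in BCNF.

BCNF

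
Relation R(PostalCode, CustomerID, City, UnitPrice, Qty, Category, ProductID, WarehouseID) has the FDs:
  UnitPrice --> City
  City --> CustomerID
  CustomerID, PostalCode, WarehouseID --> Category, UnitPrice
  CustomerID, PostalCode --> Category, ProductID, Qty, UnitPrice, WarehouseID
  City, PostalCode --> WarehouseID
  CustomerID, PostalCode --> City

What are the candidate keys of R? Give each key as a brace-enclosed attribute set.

{PostalCode} never appears on the right of any FD, so every key must include it.
Closure of {City, PostalCode} is {Category, City, CustomerID, PostalCode, ProductID, Qty, UnitPrice, WarehouseID}, the whole schema; {City, PostalCode} is a candidate key.
Closure of {CustomerID, PostalCode} is {Category, City, CustomerID, PostalCode, ProductID, Qty, UnitPrice, WarehouseID}, the whole schema; {CustomerID, PostalCode} is a candidate key.
Closure of {PostalCode, UnitPrice} is {Category, City, CustomerID, PostalCode, ProductID, Qty, UnitPrice, WarehouseID}, the whole schema; {PostalCode, UnitPrice} is a candidate key.
Any other superkey properly contains one of these, so there are no further candidate keys.

{City, PostalCode}, {CustomerID, PostalCode}, {PostalCode, UnitPrice}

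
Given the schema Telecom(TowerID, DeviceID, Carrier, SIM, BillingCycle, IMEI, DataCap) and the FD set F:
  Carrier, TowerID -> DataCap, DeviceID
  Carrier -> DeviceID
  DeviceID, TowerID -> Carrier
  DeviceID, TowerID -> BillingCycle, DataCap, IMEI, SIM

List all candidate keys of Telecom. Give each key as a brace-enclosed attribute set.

{Carrier, TowerID}, {DeviceID, TowerID}

{TowerID} never appears on the right of any FD, so every key must include it.
Closure of {Carrier, TowerID} is {BillingCycle, Carrier, DataCap, DeviceID, IMEI, SIM, TowerID}, the whole schema; {Carrier, TowerID} is a candidate key.
Closure of {DeviceID, TowerID} is {BillingCycle, Carrier, DataCap, DeviceID, IMEI, SIM, TowerID}, the whole schema; {DeviceID, TowerID} is a candidate key.
Any other superkey properly contains one of these, so there are no further candidate keys.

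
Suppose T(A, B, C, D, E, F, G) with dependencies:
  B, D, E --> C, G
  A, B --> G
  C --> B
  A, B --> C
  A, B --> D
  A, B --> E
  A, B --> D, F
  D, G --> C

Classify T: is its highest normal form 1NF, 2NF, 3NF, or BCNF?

Candidate keys: {A, B}, {A, C}, {A, D, G}. Prime attributes: {A, B, C, D, G}.
B, D, E --> C, G breaks BCNF: {B, D, E}⁺ = {B, C, D, E, G}, so {B, D, E} is not a superkey.
But every attribute on its right side ({C, G}) is prime, and the same holds for every other non-superkey FD, so 3NF still holds.

3NF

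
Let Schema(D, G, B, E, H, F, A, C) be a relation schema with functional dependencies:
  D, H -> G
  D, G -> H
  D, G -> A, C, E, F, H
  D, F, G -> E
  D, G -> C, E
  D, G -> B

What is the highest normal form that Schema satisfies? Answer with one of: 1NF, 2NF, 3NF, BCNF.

Candidate keys: {D, G}, {D, H}. Prime attributes: {D, G, H}.
Every FD has a superkey on the left, so the relation is in BCNF.

BCNF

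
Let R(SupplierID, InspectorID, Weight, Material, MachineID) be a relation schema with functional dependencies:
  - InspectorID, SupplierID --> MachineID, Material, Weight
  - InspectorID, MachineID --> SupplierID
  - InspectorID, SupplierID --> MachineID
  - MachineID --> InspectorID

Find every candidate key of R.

{MachineID}⁺ = {InspectorID, MachineID, Material, SupplierID, Weight}, which is every attribute, so {MachineID} is a candidate key.
{InspectorID, SupplierID}⁺ = {InspectorID, MachineID, Material, SupplierID, Weight}, which is every attribute, so {InspectorID, SupplierID} is a candidate key.
No proper subset of any of these is a key, and no other minimal superkey exists.

{InspectorID, SupplierID}, {MachineID}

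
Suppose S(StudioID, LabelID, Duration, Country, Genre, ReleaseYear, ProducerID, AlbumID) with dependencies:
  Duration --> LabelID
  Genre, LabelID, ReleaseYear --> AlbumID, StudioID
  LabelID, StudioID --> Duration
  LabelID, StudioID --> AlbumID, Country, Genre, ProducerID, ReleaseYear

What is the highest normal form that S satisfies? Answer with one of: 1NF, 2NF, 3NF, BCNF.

3NF

Candidate keys: {Duration, Genre, ReleaseYear}, {Duration, StudioID}, {Genre, LabelID, ReleaseYear}, {LabelID, StudioID}. Prime attributes: {Duration, Genre, LabelID, ReleaseYear, StudioID}.
Duration --> LabelID: {Duration}⁺ = {Duration, LabelID}, which is not all of the attributes, so the left side is not a superkey — BCNF is violated.
Its right-hand attributes {LabelID} are all prime, as are those of every other non-superkey FD — the relation is in 3NF.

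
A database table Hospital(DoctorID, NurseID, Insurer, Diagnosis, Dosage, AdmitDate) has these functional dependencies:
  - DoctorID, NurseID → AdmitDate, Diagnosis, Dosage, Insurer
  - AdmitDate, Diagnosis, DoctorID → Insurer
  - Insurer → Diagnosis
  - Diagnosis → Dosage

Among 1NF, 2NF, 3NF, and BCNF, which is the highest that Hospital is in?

Candidate key: {DoctorID, NurseID}. Prime attributes: {DoctorID, NurseID}.
For AdmitDate, Diagnosis, DoctorID → Insurer we have {AdmitDate, Diagnosis, DoctorID}⁺ = {AdmitDate, Diagnosis, DoctorID, Dosage, Insurer}; {AdmitDate, Diagnosis, DoctorID} is not a superkey, so BCNF fails.
Because {Insurer} is non-prime and the left side of AdmitDate, Diagnosis, DoctorID → Insurer is not a superkey, the relation is not in 3NF.
No proper subset of a key has a non-prime attribute in its closure, so there is no partial dependency; 2NF holds.

2NF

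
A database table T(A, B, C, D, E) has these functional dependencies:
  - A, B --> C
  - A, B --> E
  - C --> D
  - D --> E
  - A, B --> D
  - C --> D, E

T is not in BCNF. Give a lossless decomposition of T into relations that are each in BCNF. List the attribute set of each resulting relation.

Candidate key of the original relation: {A, B}.
Within {A, B, C, D, E}: {C}⁺ ∩ {A, B, C, D, E} = {C, D, E}, not the whole set, so C --> D, E violates BCNF; decompose into {C, D, E} and {A, B, C}.
Within {C, D, E}: {D}⁺ ∩ {C, D, E} = {D, E}, not the whole set, so D --> E violates BCNF; decompose into {D, E} and {C, D}.
{D, E}: every determinant is a superkey — BCNF.
{C, D}: every determinant is a superkey — BCNF.
{A, B, C}: every determinant is a superkey — BCNF.

{A, B, C}; {C, D}; {D, E}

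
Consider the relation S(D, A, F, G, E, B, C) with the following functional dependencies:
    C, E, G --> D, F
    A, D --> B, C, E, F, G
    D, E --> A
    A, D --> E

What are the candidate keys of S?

{A, D}⁺ = {A, B, C, D, E, F, G} — all of the relation — so {A, D} is a candidate key.
{D, E}⁺ = {A, B, C, D, E, F, G} — all of the relation — so {D, E} is a candidate key.
{C, E, G}⁺ = {A, B, C, D, E, F, G} — all of the relation — so {C, E, G} is a candidate key.
These are minimal and exhaustive — every other superkey contains one of them.

{A, D}, {C, E, G}, {D, E}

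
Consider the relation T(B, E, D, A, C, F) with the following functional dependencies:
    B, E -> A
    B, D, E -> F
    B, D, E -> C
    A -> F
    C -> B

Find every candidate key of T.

No FD produces {D, E}, so they must be in every candidate key.
{B, D, E} is a candidate key since {B, D, E}⁺ = {A, B, C, D, E, F} covers every attribute.
{C, D, E} is a candidate key since {C, D, E}⁺ = {A, B, C, D, E, F} covers every attribute.
These are minimal and exhaustive — every other superkey contains one of them.

{B, D, E}, {C, D, E}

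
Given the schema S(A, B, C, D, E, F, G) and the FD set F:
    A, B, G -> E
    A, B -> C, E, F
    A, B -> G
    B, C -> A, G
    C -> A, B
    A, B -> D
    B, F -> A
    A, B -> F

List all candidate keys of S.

{C}⁺ = {A, B, C, D, E, F, G}, which is every attribute, so {C} is a candidate key.
{A, B}⁺ = {A, B, C, D, E, F, G}, which is every attribute, so {A, B} is a candidate key.
{B, F}⁺ = {A, B, C, D, E, F, G}, which is every attribute, so {B, F} is a candidate key.
Any other superkey properly contains one of these, so there are no further candidate keys.

{A, B}, {B, F}, {C}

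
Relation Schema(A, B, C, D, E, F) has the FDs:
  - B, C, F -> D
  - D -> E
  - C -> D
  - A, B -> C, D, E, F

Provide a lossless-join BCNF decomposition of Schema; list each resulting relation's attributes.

{A, B, C, F}; {C, D}; {D, E}

Candidate key of the original relation: {A, B}.
In {A, B, C, D, E, F}, {B, C, F} is not a superkey ({B, C, F}⁺ restricted to this set is {B, C, D, E, F}), so split on B, C, F -> D, E into {B, C, D, E, F} and {A, B, C, F}.
In {B, C, D, E, F}, {D} is not a superkey ({D}⁺ restricted to this set is {D, E}), so split on D -> E into {D, E} and {B, C, D, F}.
{D, E}: every determinant is a superkey — BCNF.
In {B, C, D, F}, {C} is not a superkey ({C}⁺ restricted to this set is {C, D}), so split on C -> D into {C, D} and {B, C, F}.
{C, D}: every determinant is a superkey — BCNF.
{B, C, F}: every determinant is a superkey — BCNF.
{A, B, C, F}: every determinant is a superkey — BCNF.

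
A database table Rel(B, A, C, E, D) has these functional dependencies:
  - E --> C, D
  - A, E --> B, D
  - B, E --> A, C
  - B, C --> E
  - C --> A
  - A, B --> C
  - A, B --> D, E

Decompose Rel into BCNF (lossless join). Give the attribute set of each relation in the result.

Candidate keys of the original relation: {A, B}, {B, C}, {E}.
{A, B, C, D, E}: {C} determines {A, C} here but is not a superkey — split on C --> A, giving {A, C} and {B, C, D, E}.
{A, C} has no BCNF violation.
{B, C, D, E} has no BCNF violation.

{A, C}; {B, C, D, E}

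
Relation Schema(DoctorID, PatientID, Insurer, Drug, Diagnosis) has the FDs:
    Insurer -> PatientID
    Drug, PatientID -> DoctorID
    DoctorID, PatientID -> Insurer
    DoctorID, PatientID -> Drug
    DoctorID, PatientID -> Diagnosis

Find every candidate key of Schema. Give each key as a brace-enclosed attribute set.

{DoctorID, Insurer}, {DoctorID, PatientID}, {Drug, Insurer}, {Drug, PatientID}

{DoctorID, Insurer} is a candidate key since {DoctorID, Insurer}⁺ = {Diagnosis, DoctorID, Drug, Insurer, PatientID} covers every attribute.
{DoctorID, PatientID} is a candidate key since {DoctorID, PatientID}⁺ = {Diagnosis, DoctorID, Drug, Insurer, PatientID} covers every attribute.
{Drug, Insurer} is a candidate key since {Drug, Insurer}⁺ = {Diagnosis, DoctorID, Drug, Insurer, PatientID} covers every attribute.
{Drug, PatientID} is a candidate key since {Drug, PatientID}⁺ = {Diagnosis, DoctorID, Drug, Insurer, PatientID} covers every attribute.
No proper subset of any of these is a key, and no other minimal superkey exists.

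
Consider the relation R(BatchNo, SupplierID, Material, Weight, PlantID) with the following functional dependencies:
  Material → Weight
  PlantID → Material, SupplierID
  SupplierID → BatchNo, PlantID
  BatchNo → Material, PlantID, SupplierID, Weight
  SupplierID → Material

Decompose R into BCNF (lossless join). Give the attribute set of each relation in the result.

Candidate keys of the original relation: {BatchNo}, {PlantID}, {SupplierID}.
Within {BatchNo, Material, PlantID, SupplierID, Weight}: {Material}⁺ ∩ {BatchNo, Material, PlantID, SupplierID, Weight} = {Material, Weight}, not the whole set, so Material → Weight violates BCNF; decompose into {Material, Weight} and {BatchNo, Material, PlantID, SupplierID}.
{Material, Weight} has no BCNF violation.
{BatchNo, Material, PlantID, SupplierID} has no BCNF violation.

{BatchNo, Material, PlantID, SupplierID}; {Material, Weight}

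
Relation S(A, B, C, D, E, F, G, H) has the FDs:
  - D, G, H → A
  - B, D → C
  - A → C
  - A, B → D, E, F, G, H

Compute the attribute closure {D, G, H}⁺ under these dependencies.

{A, C, D, G, H}

Start with {D, G, H}.
D, G, H → A applies; add {A} → now {A, D, G, H}.
A → C applies; add {C} → now {A, C, D, G, H}.
No further FD applies.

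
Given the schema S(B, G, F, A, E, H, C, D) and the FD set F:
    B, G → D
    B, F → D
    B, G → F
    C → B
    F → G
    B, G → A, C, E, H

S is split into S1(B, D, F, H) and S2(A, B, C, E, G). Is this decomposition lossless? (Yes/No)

No

S1 ∩ S2 = {B}; its closure under F is {B}.
S1 ⊄ {B} and S2 ⊄ {B}, so the split is lossy.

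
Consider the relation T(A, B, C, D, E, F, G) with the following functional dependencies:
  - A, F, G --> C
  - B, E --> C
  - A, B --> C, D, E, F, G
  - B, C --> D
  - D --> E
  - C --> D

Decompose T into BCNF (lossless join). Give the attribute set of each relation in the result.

{A, B, F, G}; {A, C, F, G}; {C, D}; {D, E}

Candidate key of the original relation: {A, B}.
In {A, B, C, D, E, F, G}, {A, F, G} is not a superkey ({A, F, G}⁺ restricted to this set is {A, C, D, E, F, G}), so split on A, F, G --> C, D, E into {A, C, D, E, F, G} and {A, B, F, G}.
In {A, C, D, E, F, G}, {D} is not a superkey ({D}⁺ restricted to this set is {D, E}), so split on D --> E into {D, E} and {A, C, D, F, G}.
{D, E} is in BCNF.
In {A, C, D, F, G}, {C} is not a superkey ({C}⁺ restricted to this set is {C, D}), so split on C --> D into {C, D} and {A, C, F, G}.
{C, D} is in BCNF.
{A, C, F, G} is in BCNF.
{A, B, F, G} is in BCNF.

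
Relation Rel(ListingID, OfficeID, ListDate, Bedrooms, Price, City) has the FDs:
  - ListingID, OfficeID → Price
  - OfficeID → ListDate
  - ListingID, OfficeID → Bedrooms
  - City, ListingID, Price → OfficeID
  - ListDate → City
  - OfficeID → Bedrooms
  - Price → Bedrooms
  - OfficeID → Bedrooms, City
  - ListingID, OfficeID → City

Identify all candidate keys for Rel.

{City, ListingID, Price}, {ListDate, ListingID, Price}, {ListingID, OfficeID}

{ListingID} never appears on the right of any FD, so every key must include it.
{ListingID, OfficeID} is a candidate key since {ListingID, OfficeID}⁺ = {Bedrooms, City, ListDate, ListingID, OfficeID, Price} covers every attribute.
{City, ListingID, Price} is a candidate key since {City, ListingID, Price}⁺ = {Bedrooms, City, ListDate, ListingID, OfficeID, Price} covers every attribute.
{ListDate, ListingID, Price} is a candidate key since {ListDate, ListingID, Price}⁺ = {Bedrooms, City, ListDate, ListingID, OfficeID, Price} covers every attribute.
No proper subset of any of these is a key, and no other minimal superkey exists.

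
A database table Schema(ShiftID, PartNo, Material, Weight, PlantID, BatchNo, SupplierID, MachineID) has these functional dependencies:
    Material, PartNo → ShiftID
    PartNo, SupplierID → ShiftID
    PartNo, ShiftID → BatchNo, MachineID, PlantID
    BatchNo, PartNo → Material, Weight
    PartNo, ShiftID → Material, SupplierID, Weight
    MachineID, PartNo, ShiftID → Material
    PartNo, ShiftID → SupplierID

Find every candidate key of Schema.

{BatchNo, PartNo}, {Material, PartNo}, {PartNo, ShiftID}, {PartNo, SupplierID}

No FD produces {PartNo}, so it must be in every candidate key.
{BatchNo, PartNo} is a candidate key since {BatchNo, PartNo}⁺ = {BatchNo, MachineID, Material, PartNo, PlantID, ShiftID, SupplierID, Weight} covers every attribute.
{Material, PartNo} is a candidate key since {Material, PartNo}⁺ = {BatchNo, MachineID, Material, PartNo, PlantID, ShiftID, SupplierID, Weight} covers every attribute.
{PartNo, ShiftID} is a candidate key since {PartNo, ShiftID}⁺ = {BatchNo, MachineID, Material, PartNo, PlantID, ShiftID, SupplierID, Weight} covers every attribute.
{PartNo, SupplierID} is a candidate key since {PartNo, SupplierID}⁺ = {BatchNo, MachineID, Material, PartNo, PlantID, ShiftID, SupplierID, Weight} covers every attribute.
These are minimal and exhaustive — every other superkey contains one of them.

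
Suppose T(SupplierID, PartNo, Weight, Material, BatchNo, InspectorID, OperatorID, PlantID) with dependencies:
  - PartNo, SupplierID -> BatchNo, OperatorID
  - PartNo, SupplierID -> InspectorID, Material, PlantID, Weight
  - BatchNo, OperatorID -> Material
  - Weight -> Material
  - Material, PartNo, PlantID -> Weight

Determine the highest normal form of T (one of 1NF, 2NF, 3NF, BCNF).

2NF

Candidate key: {PartNo, SupplierID}. Prime attributes: {PartNo, SupplierID}.
BatchNo, OperatorID -> Material: {BatchNo, OperatorID}⁺ = {BatchNo, Material, OperatorID}, which is not all of the attributes, so the left side is not a superkey — BCNF is violated.
Because {Material} is non-prime and the left side of BatchNo, OperatorID -> Material is not a superkey, the relation is not in 3NF.
No non-prime attribute depends on a proper subset of any candidate key, so 2NF holds.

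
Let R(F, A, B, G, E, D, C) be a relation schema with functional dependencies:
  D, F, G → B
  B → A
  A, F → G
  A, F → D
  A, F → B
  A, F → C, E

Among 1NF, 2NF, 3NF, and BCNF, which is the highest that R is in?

3NF

Candidate keys: {A, F}, {B, F}, {D, F, G}. Prime attributes: {A, B, D, F, G}.
For B → A we have {B}⁺ = {A, B}; {B} is not a superkey, so BCNF fails.
Its right-hand attributes {A} are all prime, as are those of every other non-superkey FD — the relation is in 3NF.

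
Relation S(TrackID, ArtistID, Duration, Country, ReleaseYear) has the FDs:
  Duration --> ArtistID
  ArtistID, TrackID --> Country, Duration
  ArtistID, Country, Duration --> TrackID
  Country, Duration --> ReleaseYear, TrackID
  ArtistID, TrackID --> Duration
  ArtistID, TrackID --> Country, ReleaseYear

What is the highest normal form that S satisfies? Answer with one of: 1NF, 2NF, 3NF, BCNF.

3NF

Candidate keys: {ArtistID, TrackID}, {Country, Duration}, {Duration, TrackID}. Prime attributes: {ArtistID, Country, Duration, TrackID}.
Duration --> ArtistID breaks BCNF: {Duration}⁺ = {ArtistID, Duration}, so {Duration} is not a superkey.
But every attribute on its right side ({ArtistID}) is prime, and the same holds for every other non-superkey FD, so 3NF still holds.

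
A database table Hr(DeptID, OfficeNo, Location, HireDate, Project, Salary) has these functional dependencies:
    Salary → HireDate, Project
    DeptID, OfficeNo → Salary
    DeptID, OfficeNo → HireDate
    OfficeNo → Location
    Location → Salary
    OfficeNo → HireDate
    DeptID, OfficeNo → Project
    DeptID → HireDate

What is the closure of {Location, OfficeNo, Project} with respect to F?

Start with {Location, OfficeNo, Project}.
Location → Salary applies; add {Salary} → now {Location, OfficeNo, Project, Salary}.
OfficeNo → HireDate applies; add {HireDate} → now {HireDate, Location, OfficeNo, Project, Salary}.
No further FD applies.

{HireDate, Location, OfficeNo, Project, Salary}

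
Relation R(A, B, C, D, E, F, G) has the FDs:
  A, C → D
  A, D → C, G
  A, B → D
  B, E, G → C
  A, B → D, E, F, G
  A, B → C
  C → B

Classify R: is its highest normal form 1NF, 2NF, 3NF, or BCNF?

Candidate keys: {A, B}, {A, C}, {A, D}. Prime attributes: {A, B, C, D}.
B, E, G → C breaks BCNF: {B, E, G}⁺ = {B, C, E, G}, so {B, E, G} is not a superkey.
Its right-hand attributes {C} are all prime, as are those of every other non-superkey FD — the relation is in 3NF.

3NF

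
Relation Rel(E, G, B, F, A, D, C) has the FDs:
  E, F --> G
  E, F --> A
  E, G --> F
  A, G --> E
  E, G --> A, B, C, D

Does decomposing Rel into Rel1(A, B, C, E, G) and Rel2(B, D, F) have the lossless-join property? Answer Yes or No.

Common attributes: {B}; their closure is {B}.
The closure covers neither Rel1 nor Rel2 entirely; the join is not lossless.

No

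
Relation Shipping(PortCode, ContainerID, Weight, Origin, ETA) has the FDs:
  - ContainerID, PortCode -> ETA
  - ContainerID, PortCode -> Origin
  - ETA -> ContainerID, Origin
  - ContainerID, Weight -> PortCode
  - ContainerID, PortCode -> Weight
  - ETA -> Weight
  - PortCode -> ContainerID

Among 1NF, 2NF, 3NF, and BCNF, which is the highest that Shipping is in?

Candidate keys: {ContainerID, Weight}, {ETA}, {PortCode}. Prime attributes: {ContainerID, ETA, PortCode, Weight}.
Every FD has a superkey on the left, so the relation is in BCNF.

BCNF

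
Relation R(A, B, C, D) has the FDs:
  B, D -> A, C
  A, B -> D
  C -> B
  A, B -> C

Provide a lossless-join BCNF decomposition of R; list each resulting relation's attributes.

Candidate keys of the original relation: {A, B}, {A, C}, {B, D}, {C, D}.
Within {A, B, C, D}: {C}⁺ ∩ {A, B, C, D} = {B, C}, not the whole set, so C -> B violates BCNF; decompose into {B, C} and {A, C, D}.
{B, C}: every determinant is a superkey — BCNF.
{A, C, D}: every determinant is a superkey — BCNF.

{A, C, D}; {B, C}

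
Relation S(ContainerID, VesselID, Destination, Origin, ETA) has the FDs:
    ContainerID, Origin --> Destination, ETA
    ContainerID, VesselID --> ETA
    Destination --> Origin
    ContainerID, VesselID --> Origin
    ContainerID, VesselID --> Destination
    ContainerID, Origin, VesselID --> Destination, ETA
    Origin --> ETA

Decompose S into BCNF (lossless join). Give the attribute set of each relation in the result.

Candidate key of the original relation: {ContainerID, VesselID}.
Within {ContainerID, Destination, ETA, Origin, VesselID}: {ContainerID, Origin}⁺ ∩ {ContainerID, Destination, ETA, Origin, VesselID} = {ContainerID, Destination, ETA, Origin}, not the whole set, so ContainerID, Origin --> Destination, ETA violates BCNF; decompose into {ContainerID, Destination, ETA, Origin} and {ContainerID, Origin, VesselID}.
Within {ContainerID, Destination, ETA, Origin}: {Destination}⁺ ∩ {ContainerID, Destination, ETA, Origin} = {Destination, ETA, Origin}, not the whole set, so Destination --> ETA, Origin violates BCNF; decompose into {Destination, ETA, Origin} and {ContainerID, Destination}.
Within {Destination, ETA, Origin}: {Origin}⁺ ∩ {Destination, ETA, Origin} = {ETA, Origin}, not the whole set, so Origin --> ETA violates BCNF; decompose into {ETA, Origin} and {Destination, Origin}.
{ETA, Origin}: every determinant is a superkey — BCNF.
{Destination, Origin}: every determinant is a superkey — BCNF.
{ContainerID, Destination}: every determinant is a superkey — BCNF.
{ContainerID, Origin, VesselID}: every determinant is a superkey — BCNF.

{ContainerID, Destination}; {ContainerID, Origin, VesselID}; {Destination, Origin}; {ETA, Origin}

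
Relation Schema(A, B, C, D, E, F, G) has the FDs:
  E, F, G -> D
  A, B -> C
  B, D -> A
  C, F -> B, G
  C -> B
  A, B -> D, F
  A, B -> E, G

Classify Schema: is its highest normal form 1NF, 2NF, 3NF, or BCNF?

Candidate keys: {A, B}, {A, C}, {B, D}, {B, E, F, G}, {C, D}, {C, E, F}. Prime attributes: {A, B, C, D, E, F, G}.
E, F, G -> D breaks BCNF: {E, F, G}⁺ = {D, E, F, G}, so {E, F, G} is not a superkey.
Its right-hand attributes {D} are all prime, as are those of every other non-superkey FD — the relation is in 3NF.

3NF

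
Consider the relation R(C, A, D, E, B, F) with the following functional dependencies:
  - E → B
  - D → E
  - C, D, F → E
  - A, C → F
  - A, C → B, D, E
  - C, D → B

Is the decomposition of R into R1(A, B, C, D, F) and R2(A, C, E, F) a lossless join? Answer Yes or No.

Yes

R1 ∩ R2 = {A, C, F}; its closure under F is {A, B, C, D, E, F}.
Since R1 ⊆ {A, B, C, D, E, F}, the intersection is a superkey of R1; the decomposition is lossless.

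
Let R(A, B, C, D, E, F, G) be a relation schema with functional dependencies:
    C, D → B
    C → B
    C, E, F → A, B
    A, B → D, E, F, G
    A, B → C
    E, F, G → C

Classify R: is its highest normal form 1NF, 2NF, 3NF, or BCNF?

Candidate keys: {A, B}, {A, C}, {C, E, F}, {E, F, G}. Prime attributes: {A, B, C, E, F, G}.
C, D → B breaks BCNF: {C, D}⁺ = {B, C, D}, so {C, D} is not a superkey.
But every attribute on its right side ({B}) is prime, and the same holds for every other non-superkey FD, so 3NF still holds.

3NF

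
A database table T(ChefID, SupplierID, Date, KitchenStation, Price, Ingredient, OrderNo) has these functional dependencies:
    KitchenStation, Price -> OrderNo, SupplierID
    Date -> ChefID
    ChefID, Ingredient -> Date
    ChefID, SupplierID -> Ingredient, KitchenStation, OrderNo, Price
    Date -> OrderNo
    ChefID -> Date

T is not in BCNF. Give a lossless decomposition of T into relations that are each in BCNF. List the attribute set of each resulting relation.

Candidate keys of the original relation: {ChefID, KitchenStation, Price}, {ChefID, SupplierID}, {Date, KitchenStation, Price}, {Date, SupplierID}.
{ChefID, Date, Ingredient, KitchenStation, OrderNo, Price, SupplierID}: {KitchenStation, Price} determines {KitchenStation, OrderNo, Price, SupplierID} here but is not a superkey — split on KitchenStation, Price -> OrderNo, SupplierID, giving {KitchenStation, OrderNo, Price, SupplierID} and {ChefID, Date, Ingredient, KitchenStation, Price}.
{KitchenStation, OrderNo, Price, SupplierID} has no BCNF violation.
{ChefID, Date, Ingredient, KitchenStation, Price}: {Date} determines {ChefID, Date} here but is not a superkey — split on Date -> ChefID, giving {ChefID, Date} and {Date, Ingredient, KitchenStation, Price}.
{ChefID, Date} has no BCNF violation.
{Date, Ingredient, KitchenStation, Price} has no BCNF violation.

{ChefID, Date}; {Date, Ingredient, KitchenStation, Price}; {KitchenStation, OrderNo, Price, SupplierID}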